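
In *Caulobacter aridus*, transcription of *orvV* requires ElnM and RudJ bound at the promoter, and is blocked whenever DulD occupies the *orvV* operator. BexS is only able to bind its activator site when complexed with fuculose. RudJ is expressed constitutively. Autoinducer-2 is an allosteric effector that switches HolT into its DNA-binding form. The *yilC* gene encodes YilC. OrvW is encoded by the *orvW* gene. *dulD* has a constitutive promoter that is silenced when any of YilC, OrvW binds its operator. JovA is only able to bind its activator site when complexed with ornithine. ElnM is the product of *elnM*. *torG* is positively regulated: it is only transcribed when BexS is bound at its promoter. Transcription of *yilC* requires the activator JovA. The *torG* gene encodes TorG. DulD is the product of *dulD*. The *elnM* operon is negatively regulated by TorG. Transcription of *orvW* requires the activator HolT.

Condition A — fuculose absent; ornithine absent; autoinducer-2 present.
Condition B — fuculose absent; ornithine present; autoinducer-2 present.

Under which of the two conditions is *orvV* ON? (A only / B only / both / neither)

Condition A:
Fuculose is absent, so BexS is inactive.
Required activator BexS is absent, so *torG* is not transcribed.
So TorG is not produced.
With no repressor bound, *elnM* is transcribed.
So ElnM is produced and active.
Ornithine is absent, so JovA is inactive.
Required activator JovA is absent, so *yilC* is not transcribed.
So YilC is not produced.
Autoinducer-2 is present, so HolT is active.
No repressor is bound and HolT is active, so *orvW* is transcribed.
So OrvW is produced and active.
With repressor OrvW bound, *dulD* is not transcribed.
So DulD is not produced.
RudJ is produced constitutively and is active.
No repressor is bound and ElnM and RudJ are active, so *orvV* is transcribed.
→ *orvV* is ON in A.
Condition B:
Fuculose is absent, so BexS is inactive.
Required activator BexS is absent, so *torG* is not transcribed.
So TorG is not produced.
With no repressor bound, *elnM* is transcribed.
So ElnM is produced and active.
Ornithine is present, so JovA is active.
No repressor is bound and JovA is active, so *yilC* is transcribed.
So YilC is produced and active.
Autoinducer-2 is present, so HolT is active.
No repressor is bound and HolT is active, so *orvW* is transcribed.
So OrvW is produced and active.
With repressor YilC bound, *dulD* is not transcribed.
So DulD is not produced.
RudJ is produced constitutively and is active.
No repressor is bound and ElnM and RudJ are active, so *orvV* is transcribed.
→ *orvV* is ON in B.

both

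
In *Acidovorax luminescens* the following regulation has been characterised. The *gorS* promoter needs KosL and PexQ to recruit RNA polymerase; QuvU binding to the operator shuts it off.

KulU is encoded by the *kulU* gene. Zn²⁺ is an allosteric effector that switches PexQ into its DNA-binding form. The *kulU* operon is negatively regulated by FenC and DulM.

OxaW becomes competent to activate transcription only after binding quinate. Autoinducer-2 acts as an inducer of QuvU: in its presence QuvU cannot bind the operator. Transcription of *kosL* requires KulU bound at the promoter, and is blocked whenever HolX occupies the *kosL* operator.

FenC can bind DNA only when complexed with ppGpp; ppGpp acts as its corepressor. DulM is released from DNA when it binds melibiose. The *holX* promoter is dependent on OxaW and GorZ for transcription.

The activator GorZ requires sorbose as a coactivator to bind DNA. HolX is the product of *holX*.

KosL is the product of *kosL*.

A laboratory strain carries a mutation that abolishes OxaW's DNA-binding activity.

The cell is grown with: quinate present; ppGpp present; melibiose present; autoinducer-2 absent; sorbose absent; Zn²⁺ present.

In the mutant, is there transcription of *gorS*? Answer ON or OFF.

ppGpp is present, so FenC is active.
Melibiose is present, so DulM is inactive.
With repressor FenC bound, *kulU* is not transcribed.
So KulU is not produced.
OxaW is non-functional in this strain, so it has no effect.
Sorbose is absent, so GorZ is inactive.
Required activator OxaW is absent, so *holX* is not transcribed.
So HolX is not produced.
Required activator KulU is absent, so *kosL* is not transcribed.
So KosL is not produced.
Autoinducer-2 is absent, so QuvU is active.
Zn²⁺ is present, so PexQ is active.
With repressor QuvU bound, *gorS* is not transcribed.

OFF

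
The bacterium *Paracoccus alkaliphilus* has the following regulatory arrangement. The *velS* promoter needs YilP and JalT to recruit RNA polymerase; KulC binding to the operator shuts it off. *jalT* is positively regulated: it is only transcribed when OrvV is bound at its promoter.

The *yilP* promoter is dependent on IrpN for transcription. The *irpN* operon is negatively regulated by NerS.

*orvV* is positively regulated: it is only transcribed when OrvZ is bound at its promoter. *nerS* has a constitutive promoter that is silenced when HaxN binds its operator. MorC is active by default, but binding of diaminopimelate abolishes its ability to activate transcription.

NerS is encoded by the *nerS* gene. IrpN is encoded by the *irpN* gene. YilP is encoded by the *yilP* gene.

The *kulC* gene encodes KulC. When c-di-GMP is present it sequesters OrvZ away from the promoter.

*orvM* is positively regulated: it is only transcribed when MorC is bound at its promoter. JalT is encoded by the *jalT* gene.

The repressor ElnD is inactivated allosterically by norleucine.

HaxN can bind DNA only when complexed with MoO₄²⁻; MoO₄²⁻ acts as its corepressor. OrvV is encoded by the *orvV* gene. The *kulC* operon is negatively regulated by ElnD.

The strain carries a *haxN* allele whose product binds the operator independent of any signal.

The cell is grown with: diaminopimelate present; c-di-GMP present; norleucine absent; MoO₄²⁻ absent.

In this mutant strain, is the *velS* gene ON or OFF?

Norleucine is absent, so ElnD is active.
With repressor ElnD bound, *kulC* is not transcribed.
So KulC is not produced.
HaxN is constitutively active in this strain.
With repressor HaxN bound, *nerS* is not transcribed.
So NerS is not produced.
With no repressor bound, *irpN* is transcribed.
So IrpN is produced and active.
No repressor is bound and IrpN is active, so *yilP* is transcribed.
So YilP is produced and active.
c-di-GMP is present, so OrvZ is inactive.
Required activator OrvZ is absent, so *orvV* is not transcribed.
So OrvV is not produced.
Required activator OrvV is absent, so *jalT* is not transcribed.
So JalT is not produced.
Required activator JalT is absent, so *velS* is not transcribed.

OFF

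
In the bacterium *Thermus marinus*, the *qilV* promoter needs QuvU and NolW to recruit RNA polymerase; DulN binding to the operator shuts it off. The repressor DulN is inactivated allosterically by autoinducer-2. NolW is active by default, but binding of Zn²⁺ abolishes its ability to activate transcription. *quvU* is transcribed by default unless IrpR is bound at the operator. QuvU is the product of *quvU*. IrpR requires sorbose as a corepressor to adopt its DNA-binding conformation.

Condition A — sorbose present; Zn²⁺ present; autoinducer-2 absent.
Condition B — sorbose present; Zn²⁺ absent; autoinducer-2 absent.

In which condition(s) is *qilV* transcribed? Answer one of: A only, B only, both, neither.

neither

Condition A:
Sorbose is present, so IrpR is active.
With repressor IrpR bound, *quvU* is not transcribed.
So QuvU is not produced.
Zn²⁺ is present, so NolW is inactive.
Autoinducer-2 is absent, so DulN is active.
With repressor DulN bound, *qilV* is not transcribed.
→ *qilV* is OFF in A.
Condition B:
Sorbose is present, so IrpR is active.
With repressor IrpR bound, *quvU* is not transcribed.
So QuvU is not produced.
Zn²⁺ is absent, so NolW is active.
Autoinducer-2 is absent, so DulN is active.
With repressor DulN bound, *qilV* is not transcribed.
→ *qilV* is OFF in B.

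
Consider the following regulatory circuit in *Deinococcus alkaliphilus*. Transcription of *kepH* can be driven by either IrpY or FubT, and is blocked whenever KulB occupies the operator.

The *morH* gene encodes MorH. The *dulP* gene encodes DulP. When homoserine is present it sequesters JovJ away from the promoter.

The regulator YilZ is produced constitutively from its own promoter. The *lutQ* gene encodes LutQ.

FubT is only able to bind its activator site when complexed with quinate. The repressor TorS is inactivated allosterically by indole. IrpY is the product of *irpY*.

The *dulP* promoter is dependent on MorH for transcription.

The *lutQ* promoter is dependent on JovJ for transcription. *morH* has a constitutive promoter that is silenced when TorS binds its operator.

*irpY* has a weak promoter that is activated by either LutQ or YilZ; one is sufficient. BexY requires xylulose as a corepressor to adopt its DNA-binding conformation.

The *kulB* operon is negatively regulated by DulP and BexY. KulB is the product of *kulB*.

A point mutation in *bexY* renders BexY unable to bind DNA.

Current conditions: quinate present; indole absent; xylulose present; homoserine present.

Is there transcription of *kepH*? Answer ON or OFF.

Indole is absent, so TorS is active.
With repressor TorS bound, *morH* is not transcribed.
So MorH is not produced.
Required activator MorH is absent, so *dulP* is not transcribed.
So DulP is not produced.
BexY is non-functional in this strain, so it has no effect.
With no repressor bound, *kulB* is transcribed.
So KulB is produced and active.
Homoserine is present, so JovJ is inactive.
Required activator JovJ is absent, so *lutQ* is not transcribed.
So LutQ is not produced.
YilZ is produced constitutively and is active.
Activator YilZ is present, so *irpY* is transcribed.
So IrpY is produced and active.
Quinate is present, so FubT is active.
With repressor KulB bound, *kepH* is not transcribed.

OFF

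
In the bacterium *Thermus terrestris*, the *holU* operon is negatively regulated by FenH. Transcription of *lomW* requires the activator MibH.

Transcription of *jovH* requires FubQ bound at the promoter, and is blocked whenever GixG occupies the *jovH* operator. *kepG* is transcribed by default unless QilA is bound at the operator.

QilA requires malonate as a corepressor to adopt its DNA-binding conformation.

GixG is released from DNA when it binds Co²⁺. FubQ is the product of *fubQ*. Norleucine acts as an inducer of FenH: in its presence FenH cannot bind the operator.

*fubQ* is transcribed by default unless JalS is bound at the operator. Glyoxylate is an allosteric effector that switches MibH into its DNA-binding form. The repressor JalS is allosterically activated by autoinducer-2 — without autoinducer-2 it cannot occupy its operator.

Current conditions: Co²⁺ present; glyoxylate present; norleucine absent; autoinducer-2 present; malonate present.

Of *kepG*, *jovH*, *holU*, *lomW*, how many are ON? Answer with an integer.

Malonate is present, so QilA is active.
With repressor QilA bound, *kepG* is not transcribed.
→ *kepG* is OFF.
Autoinducer-2 is present, so JalS is active.
With repressor JalS bound, *fubQ* is not transcribed.
So FubQ is not produced.
Co²⁺ is present, so GixG is inactive.
Required activator FubQ is absent, so *jovH* is not transcribed.
→ *jovH* is OFF.
Norleucine is absent, so FenH is active.
With repressor FenH bound, *holU* is not transcribed.
→ *holU* is OFF.
Glyoxylate is present, so MibH is active.
No repressor is bound and MibH is active, so *lomW* is transcribed.
→ *lomW* is ON.
1 of the 4 genes is transcribed.

1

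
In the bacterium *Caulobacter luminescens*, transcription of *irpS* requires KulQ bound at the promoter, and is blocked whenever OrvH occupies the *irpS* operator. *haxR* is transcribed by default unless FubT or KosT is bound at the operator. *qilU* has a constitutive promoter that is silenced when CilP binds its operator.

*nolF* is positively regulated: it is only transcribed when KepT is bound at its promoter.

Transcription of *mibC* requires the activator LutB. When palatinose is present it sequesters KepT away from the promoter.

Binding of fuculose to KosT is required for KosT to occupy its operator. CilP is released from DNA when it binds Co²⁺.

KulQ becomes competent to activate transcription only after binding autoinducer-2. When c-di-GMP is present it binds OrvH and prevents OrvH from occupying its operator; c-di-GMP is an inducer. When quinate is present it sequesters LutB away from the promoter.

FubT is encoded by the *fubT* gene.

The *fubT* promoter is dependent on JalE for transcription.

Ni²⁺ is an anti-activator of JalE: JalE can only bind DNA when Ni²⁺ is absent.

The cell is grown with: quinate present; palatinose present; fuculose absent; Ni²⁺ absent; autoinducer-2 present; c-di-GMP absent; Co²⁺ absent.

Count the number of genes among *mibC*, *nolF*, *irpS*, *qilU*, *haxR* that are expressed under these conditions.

Quinate is present, so LutB is inactive.
Required activator LutB is absent, so *mibC* is not transcribed.
→ *mibC* is OFF.
Palatinose is present, so KepT is inactive.
Required activator KepT is absent, so *nolF* is not transcribed.
→ *nolF* is OFF.
c-di-GMP is absent, so OrvH is active.
Autoinducer-2 is present, so KulQ is active.
With repressor OrvH bound, *irpS* is not transcribed.
→ *irpS* is OFF.
Co²⁺ is absent, so CilP is active.
With repressor CilP bound, *qilU* is not transcribed.
→ *qilU* is OFF.
Ni²⁺ is absent, so JalE is active.
No repressor is bound and JalE is active, so *fubT* is transcribed.
So FubT is produced and active.
Fuculose is absent, so KosT is inactive.
With repressor FubT bound, *haxR* is not transcribed.
→ *haxR* is OFF.
0 of the 5 genes are transcribed.

0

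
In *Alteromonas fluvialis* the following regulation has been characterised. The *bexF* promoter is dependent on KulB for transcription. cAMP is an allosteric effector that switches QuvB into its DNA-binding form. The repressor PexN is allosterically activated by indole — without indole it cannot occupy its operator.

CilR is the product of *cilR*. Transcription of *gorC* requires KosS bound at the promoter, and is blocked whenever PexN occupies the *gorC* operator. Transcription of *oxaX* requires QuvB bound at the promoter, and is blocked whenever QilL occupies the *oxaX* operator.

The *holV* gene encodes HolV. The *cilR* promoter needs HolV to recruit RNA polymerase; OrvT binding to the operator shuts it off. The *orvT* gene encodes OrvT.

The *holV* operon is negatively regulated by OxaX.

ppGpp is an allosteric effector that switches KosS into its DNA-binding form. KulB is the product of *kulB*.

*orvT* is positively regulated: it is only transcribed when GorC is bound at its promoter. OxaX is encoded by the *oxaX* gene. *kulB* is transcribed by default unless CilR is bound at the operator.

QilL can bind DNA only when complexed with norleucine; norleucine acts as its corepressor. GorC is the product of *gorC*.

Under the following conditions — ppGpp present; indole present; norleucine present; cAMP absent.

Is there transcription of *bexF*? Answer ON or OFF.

Indole is present, so PexN is active.
ppGpp is present, so KosS is active.
With repressor PexN bound, *gorC* is not transcribed.
So GorC is not produced.
Required activator GorC is absent, so *orvT* is not transcribed.
So OrvT is not produced.
cAMP is absent, so QuvB is inactive.
Norleucine is present, so QilL is active.
With repressor QilL bound, *oxaX* is not transcribed.
So OxaX is not produced.
With no repressor bound, *holV* is transcribed.
So HolV is produced and active.
No repressor is bound and HolV is active, so *cilR* is transcribed.
So CilR is produced and active.
With repressor CilR bound, *kulB* is not transcribed.
So KulB is not produced.
Required activator KulB is absent, so *bexF* is not transcribed.

OFF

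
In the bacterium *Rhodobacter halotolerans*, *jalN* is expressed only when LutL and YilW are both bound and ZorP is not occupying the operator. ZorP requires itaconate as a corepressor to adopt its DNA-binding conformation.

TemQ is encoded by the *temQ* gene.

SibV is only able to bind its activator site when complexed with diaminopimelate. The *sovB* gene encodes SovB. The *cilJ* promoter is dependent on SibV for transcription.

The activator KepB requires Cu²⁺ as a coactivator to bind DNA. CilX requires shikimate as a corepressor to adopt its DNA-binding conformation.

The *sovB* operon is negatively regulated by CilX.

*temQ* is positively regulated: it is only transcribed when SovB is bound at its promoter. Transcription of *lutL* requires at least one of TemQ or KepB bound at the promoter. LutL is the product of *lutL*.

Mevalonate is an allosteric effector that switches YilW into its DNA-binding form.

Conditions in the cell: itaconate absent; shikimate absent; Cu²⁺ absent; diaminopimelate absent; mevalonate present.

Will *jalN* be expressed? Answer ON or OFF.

Shikimate is absent, so CilX is inactive.
With no repressor bound, *sovB* is transcribed.
So SovB is produced and active.
No repressor is bound and SovB is active, so *temQ* is transcribed.
So TemQ is produced and active.
Cu²⁺ is absent, so KepB is inactive.
Activator TemQ is present, so *lutL* is transcribed.
So LutL is produced and active.
Mevalonate is present, so YilW is active.
Itaconate is absent, so ZorP is inactive.
No repressor is bound and LutL and YilW are active, so *jalN* is transcribed.

ON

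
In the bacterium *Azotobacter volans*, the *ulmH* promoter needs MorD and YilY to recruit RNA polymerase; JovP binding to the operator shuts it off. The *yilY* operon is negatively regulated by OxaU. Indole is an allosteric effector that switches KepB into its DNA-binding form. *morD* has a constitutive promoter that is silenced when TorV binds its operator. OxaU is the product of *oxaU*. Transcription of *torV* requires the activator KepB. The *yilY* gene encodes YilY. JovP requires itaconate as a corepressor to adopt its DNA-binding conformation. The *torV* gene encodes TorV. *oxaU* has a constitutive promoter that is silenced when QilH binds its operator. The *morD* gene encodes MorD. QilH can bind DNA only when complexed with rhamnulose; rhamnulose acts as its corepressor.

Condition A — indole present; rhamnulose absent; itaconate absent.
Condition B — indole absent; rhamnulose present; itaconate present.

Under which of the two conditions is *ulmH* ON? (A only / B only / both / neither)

neither

Condition A:
Indole is present, so KepB is active.
No repressor is bound and KepB is active, so *torV* is transcribed.
So TorV is produced and active.
With repressor TorV bound, *morD* is not transcribed.
So MorD is not produced.
Rhamnulose is absent, so QilH is inactive.
With no repressor bound, *oxaU* is transcribed.
So OxaU is produced and active.
With repressor OxaU bound, *yilY* is not transcribed.
So YilY is not produced.
Itaconate is absent, so JovP is inactive.
Required activator MorD is absent, so *ulmH* is not transcribed.
→ *ulmH* is OFF in A.
Condition B:
Indole is absent, so KepB is inactive.
Required activator KepB is absent, so *torV* is not transcribed.
So TorV is not produced.
With no repressor bound, *morD* is transcribed.
So MorD is produced and active.
Rhamnulose is present, so QilH is active.
With repressor QilH bound, *oxaU* is not transcribed.
So OxaU is not produced.
With no repressor bound, *yilY* is transcribed.
So YilY is produced and active.
Itaconate is present, so JovP is active.
With repressor JovP bound, *ulmH* is not transcribed.
→ *ulmH* is OFF in B.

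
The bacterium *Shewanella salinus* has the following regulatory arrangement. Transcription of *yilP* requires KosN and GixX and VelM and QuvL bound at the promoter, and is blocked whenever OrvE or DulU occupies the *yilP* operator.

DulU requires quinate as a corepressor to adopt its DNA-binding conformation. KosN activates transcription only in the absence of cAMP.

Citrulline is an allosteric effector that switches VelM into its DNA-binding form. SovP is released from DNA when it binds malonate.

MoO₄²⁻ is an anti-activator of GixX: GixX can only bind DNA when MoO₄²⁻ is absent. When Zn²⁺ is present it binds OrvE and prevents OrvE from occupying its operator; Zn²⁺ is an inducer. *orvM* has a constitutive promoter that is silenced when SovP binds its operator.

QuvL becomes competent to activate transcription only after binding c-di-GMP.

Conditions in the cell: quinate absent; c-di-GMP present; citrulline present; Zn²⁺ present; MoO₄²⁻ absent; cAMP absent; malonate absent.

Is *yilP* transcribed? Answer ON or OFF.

ON

Zn²⁺ is present, so OrvE is inactive.
cAMP is absent, so KosN is active.
MoO₄²⁻ is absent, so GixX is active.
Citrulline is present, so VelM is active.
c-di-GMP is present, so QuvL is active.
Quinate is absent, so DulU is inactive.
No repressor is bound and KosN and GixX and VelM and QuvL are active, so *yilP* is transcribed.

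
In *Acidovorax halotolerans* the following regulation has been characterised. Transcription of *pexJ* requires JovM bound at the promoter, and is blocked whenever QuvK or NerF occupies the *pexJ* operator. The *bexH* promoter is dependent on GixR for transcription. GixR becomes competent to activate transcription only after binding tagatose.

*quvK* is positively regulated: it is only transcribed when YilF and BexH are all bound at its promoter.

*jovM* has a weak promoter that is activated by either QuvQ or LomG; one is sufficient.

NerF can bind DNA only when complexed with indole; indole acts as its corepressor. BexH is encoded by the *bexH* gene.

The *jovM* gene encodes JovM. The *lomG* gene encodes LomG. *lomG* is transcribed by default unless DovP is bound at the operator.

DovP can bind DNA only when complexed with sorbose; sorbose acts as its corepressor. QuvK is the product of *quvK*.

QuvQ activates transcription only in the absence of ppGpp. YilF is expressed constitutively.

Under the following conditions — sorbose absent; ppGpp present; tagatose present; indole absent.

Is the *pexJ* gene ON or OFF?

YilF is produced constitutively and is active.
Tagatose is present, so GixR is active.
No repressor is bound and GixR is active, so *bexH* is transcribed.
So BexH is produced and active.
No repressor is bound and YilF and BexH are active, so *quvK* is transcribed.
So QuvK is produced and active.
Indole is absent, so NerF is inactive.
ppGpp is present, so QuvQ is inactive.
Sorbose is absent, so DovP is inactive.
With no repressor bound, *lomG* is transcribed.
So LomG is produced and active.
Activator LomG is present, so *jovM* is transcribed.
So JovM is produced and active.
With repressor QuvK bound, *pexJ* is not transcribed.

OFF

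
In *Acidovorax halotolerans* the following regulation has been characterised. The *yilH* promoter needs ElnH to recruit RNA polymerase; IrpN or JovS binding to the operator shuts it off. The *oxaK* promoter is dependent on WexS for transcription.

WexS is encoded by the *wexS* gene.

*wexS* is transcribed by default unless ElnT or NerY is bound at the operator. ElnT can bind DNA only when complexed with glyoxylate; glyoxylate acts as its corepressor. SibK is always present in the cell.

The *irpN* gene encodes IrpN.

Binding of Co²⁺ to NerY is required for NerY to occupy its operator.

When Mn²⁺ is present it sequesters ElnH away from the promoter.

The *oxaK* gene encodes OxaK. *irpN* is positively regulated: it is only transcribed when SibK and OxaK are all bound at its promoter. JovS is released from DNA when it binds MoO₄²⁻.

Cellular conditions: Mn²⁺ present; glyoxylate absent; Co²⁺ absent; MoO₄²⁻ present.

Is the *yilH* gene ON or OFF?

OFF

SibK is produced constitutively and is active.
Glyoxylate is absent, so ElnT is inactive.
Co²⁺ is absent, so NerY is inactive.
With no repressor bound, *wexS* is transcribed.
So WexS is produced and active.
No repressor is bound and WexS is active, so *oxaK* is transcribed.
So OxaK is produced and active.
No repressor is bound and SibK and OxaK are active, so *irpN* is transcribed.
So IrpN is produced and active.
MoO₄²⁻ is present, so JovS is inactive.
Mn²⁺ is present, so ElnH is inactive.
With repressor IrpN bound, *yilH* is not transcribed.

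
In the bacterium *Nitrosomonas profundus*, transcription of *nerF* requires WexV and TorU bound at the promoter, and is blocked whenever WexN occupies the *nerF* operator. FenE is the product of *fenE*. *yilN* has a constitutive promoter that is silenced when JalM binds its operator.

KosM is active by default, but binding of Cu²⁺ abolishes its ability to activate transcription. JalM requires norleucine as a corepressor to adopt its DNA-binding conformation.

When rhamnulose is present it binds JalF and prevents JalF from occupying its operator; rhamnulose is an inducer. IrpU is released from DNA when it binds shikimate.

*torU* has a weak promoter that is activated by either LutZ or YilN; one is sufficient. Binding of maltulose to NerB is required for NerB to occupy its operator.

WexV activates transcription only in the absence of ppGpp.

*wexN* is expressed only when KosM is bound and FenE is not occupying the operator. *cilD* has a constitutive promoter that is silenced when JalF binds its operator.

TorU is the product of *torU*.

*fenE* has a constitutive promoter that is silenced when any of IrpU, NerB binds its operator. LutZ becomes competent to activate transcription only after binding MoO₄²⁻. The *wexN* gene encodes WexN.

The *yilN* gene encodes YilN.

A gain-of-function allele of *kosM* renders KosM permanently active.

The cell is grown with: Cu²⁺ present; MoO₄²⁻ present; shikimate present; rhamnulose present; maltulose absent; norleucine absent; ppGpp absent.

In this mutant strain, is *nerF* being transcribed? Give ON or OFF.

ON

KosM is constitutively active in this strain.
Shikimate is present, so IrpU is inactive.
Maltulose is absent, so NerB is inactive.
With no repressor bound, *fenE* is transcribed.
So FenE is produced and active.
With repressor FenE bound, *wexN* is not transcribed.
So WexN is not produced.
ppGpp is absent, so WexV is active.
MoO₄²⁻ is present, so LutZ is active.
Norleucine is absent, so JalM is inactive.
With no repressor bound, *yilN* is transcribed.
So YilN is produced and active.
Activator LutZ is present, so *torU* is transcribed.
So TorU is produced and active.
No repressor is bound and WexV and TorU are active, so *nerF* is transcribed.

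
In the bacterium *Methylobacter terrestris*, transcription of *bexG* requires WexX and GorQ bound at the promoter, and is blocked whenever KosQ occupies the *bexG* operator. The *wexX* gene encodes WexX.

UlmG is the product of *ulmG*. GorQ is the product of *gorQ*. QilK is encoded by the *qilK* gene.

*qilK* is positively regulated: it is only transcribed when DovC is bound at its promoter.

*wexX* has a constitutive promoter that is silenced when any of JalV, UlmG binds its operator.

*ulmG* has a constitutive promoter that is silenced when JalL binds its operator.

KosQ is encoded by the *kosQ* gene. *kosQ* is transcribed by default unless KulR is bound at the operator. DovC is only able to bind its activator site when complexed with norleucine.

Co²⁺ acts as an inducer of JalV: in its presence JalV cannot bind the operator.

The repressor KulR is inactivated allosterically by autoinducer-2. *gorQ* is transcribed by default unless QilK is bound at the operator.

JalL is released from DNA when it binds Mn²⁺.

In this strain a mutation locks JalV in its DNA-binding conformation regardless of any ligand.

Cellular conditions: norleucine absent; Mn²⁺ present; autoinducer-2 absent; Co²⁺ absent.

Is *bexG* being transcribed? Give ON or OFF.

JalV is constitutively active in this strain.
Mn²⁺ is present, so JalL is inactive.
With no repressor bound, *ulmG* is transcribed.
So UlmG is produced and active.
With repressor JalV bound, *wexX* is not transcribed.
So WexX is not produced.
Autoinducer-2 is absent, so KulR is active.
With repressor KulR bound, *kosQ* is not transcribed.
So KosQ is not produced.
Norleucine is absent, so DovC is inactive.
Required activator DovC is absent, so *qilK* is not transcribed.
So QilK is not produced.
With no repressor bound, *gorQ* is transcribed.
So GorQ is produced and active.
Required activator WexX is absent, so *bexG* is not transcribed.

OFF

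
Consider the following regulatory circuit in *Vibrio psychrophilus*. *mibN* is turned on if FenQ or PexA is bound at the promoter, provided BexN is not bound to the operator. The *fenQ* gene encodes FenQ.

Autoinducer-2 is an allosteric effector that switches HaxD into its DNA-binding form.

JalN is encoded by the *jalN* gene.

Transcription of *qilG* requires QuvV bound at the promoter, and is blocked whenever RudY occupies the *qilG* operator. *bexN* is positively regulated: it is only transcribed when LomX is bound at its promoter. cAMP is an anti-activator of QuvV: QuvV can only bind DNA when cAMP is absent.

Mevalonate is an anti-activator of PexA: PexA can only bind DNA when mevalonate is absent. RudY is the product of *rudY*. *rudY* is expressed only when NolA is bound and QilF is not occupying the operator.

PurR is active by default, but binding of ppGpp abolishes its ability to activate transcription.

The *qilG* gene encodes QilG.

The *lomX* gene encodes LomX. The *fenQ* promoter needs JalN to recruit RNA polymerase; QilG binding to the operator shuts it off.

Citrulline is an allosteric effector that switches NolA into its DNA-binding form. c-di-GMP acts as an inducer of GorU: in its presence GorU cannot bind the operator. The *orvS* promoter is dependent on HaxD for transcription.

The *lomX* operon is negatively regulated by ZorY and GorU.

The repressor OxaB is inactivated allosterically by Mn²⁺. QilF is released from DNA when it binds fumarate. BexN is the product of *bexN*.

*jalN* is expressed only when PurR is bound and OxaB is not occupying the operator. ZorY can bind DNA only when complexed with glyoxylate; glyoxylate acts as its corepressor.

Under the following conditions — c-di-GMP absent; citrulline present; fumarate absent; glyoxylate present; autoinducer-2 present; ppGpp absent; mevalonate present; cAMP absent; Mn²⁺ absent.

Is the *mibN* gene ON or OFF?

ppGpp is absent, so PurR is active.
Mn²⁺ is absent, so OxaB is active.
With repressor OxaB bound, *jalN* is not transcribed.
So JalN is not produced.
Fumarate is absent, so QilF is active.
Citrulline is present, so NolA is active.
With repressor QilF bound, *rudY* is not transcribed.
So RudY is not produced.
cAMP is absent, so QuvV is active.
No repressor is bound and QuvV is active, so *qilG* is transcribed.
So QilG is produced and active.
With repressor QilG bound, *fenQ* is not transcribed.
So FenQ is not produced.
Glyoxylate is present, so ZorY is active.
c-di-GMP is absent, so GorU is active.
With repressor ZorY bound, *lomX* is not transcribed.
So LomX is not produced.
Required activator LomX is absent, so *bexN* is not transcribed.
So BexN is not produced.
Mevalonate is present, so PexA is inactive.
No activator is available at the *mibN* promoter, so *mibN* is not transcribed.

OFF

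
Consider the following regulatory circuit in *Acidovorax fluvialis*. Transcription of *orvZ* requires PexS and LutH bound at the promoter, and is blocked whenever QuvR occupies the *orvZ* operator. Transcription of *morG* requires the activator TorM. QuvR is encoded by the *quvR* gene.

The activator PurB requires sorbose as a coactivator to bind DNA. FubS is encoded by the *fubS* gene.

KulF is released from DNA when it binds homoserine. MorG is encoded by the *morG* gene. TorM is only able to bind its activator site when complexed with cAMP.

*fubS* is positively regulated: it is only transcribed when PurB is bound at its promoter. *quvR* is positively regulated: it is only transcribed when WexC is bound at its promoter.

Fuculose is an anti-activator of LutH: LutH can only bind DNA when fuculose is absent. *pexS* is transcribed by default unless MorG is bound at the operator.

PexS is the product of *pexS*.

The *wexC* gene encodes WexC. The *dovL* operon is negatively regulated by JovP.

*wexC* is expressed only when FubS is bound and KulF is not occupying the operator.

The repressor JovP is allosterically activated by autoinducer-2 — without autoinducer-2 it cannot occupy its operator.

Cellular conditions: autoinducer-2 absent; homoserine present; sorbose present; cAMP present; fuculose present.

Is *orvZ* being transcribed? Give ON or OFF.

cAMP is present, so TorM is active.
No repressor is bound and TorM is active, so *morG* is transcribed.
So MorG is produced and active.
With repressor MorG bound, *pexS* is not transcribed.
So PexS is not produced.
Homoserine is present, so KulF is inactive.
Sorbose is present, so PurB is active.
No repressor is bound and PurB is active, so *fubS* is transcribed.
So FubS is produced and active.
No repressor is bound and FubS is active, so *wexC* is transcribed.
So WexC is produced and active.
No repressor is bound and WexC is active, so *quvR* is transcribed.
So QuvR is produced and active.
Fuculose is present, so LutH is inactive.
With repressor QuvR bound, *orvZ* is not transcribed.

OFF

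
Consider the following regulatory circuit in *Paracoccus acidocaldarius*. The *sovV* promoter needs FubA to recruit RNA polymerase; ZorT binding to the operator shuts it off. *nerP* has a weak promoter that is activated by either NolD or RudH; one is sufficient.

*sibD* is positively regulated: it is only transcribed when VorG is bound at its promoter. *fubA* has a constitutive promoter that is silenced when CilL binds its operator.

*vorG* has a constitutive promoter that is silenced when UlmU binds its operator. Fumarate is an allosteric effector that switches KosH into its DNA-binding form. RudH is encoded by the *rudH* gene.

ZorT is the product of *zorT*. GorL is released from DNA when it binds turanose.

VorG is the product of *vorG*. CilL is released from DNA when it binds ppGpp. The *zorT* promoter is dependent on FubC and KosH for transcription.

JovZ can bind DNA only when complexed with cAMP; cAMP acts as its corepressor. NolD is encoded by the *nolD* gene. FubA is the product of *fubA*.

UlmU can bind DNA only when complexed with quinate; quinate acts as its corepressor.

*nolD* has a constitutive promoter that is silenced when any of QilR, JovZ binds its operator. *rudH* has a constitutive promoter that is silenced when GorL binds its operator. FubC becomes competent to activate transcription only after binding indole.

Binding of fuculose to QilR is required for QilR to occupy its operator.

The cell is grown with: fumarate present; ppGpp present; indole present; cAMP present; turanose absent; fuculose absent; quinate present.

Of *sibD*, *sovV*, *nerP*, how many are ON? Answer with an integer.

0

Quinate is present, so UlmU is active.
With repressor UlmU bound, *vorG* is not transcribed.
So VorG is not produced.
Required activator VorG is absent, so *sibD* is not transcribed.
→ *sibD* is OFF.
ppGpp is present, so CilL is inactive.
With no repressor bound, *fubA* is transcribed.
So FubA is produced and active.
Indole is present, so FubC is active.
Fumarate is present, so KosH is active.
No repressor is bound and FubC and KosH are active, so *zorT* is transcribed.
So ZorT is produced and active.
With repressor ZorT bound, *sovV* is not transcribed.
→ *sovV* is OFF.
Fuculose is absent, so QilR is inactive.
cAMP is present, so JovZ is active.
With repressor JovZ bound, *nolD* is not transcribed.
So NolD is not produced.
Turanose is absent, so GorL is active.
With repressor GorL bound, *rudH* is not transcribed.
So RudH is not produced.
No activator is available at the *nerP* promoter, so *nerP* is not transcribed.
→ *nerP* is OFF.
0 of the 3 genes are transcribed.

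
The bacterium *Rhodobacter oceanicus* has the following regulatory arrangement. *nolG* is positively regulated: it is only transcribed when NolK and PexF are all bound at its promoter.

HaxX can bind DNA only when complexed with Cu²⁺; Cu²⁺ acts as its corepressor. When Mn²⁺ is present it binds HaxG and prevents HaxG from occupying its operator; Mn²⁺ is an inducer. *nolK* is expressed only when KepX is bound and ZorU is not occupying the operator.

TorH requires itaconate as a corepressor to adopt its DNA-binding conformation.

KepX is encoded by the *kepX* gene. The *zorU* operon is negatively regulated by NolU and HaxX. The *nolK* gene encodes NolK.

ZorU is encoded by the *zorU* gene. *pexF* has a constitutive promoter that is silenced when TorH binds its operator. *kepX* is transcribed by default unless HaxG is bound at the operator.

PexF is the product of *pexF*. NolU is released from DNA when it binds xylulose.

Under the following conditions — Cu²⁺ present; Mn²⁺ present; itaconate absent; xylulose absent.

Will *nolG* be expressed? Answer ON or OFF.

Mn²⁺ is present, so HaxG is inactive.
With no repressor bound, *kepX* is transcribed.
So KepX is produced and active.
Xylulose is absent, so NolU is active.
Cu²⁺ is present, so HaxX is active.
With repressor NolU bound, *zorU* is not transcribed.
So ZorU is not produced.
No repressor is bound and KepX is active, so *nolK* is transcribed.
So NolK is produced and active.
Itaconate is absent, so TorH is inactive.
With no repressor bound, *pexF* is transcribed.
So PexF is produced and active.
No repressor is bound and NolK and PexF are active, so *nolG* is transcribed.

ON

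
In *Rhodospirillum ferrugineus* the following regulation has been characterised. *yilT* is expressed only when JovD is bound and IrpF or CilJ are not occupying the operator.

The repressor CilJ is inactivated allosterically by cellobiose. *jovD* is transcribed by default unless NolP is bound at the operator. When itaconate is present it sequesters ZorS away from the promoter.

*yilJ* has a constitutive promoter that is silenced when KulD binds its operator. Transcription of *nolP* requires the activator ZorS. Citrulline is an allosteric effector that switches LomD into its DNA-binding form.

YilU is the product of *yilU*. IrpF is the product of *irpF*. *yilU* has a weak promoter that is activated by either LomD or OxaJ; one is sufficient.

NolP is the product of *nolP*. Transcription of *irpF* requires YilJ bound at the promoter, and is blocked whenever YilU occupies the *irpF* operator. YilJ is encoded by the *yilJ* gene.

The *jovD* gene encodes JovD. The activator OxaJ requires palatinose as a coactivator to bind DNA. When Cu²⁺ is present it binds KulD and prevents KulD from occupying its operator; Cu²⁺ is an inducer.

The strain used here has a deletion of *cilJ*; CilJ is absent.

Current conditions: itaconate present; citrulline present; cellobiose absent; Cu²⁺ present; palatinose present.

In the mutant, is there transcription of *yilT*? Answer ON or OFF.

Cu²⁺ is present, so KulD is inactive.
With no repressor bound, *yilJ* is transcribed.
So YilJ is produced and active.
Citrulline is present, so LomD is active.
Palatinose is present, so OxaJ is active.
Activator LomD is present, so *yilU* is transcribed.
So YilU is produced and active.
With repressor YilU bound, *irpF* is not transcribed.
So IrpF is not produced.
CilJ is non-functional in this strain, so it has no effect.
Itaconate is present, so ZorS is inactive.
Required activator ZorS is absent, so *nolP* is not transcribed.
So NolP is not produced.
With no repressor bound, *jovD* is transcribed.
So JovD is produced and active.
No repressor is bound and JovD is active, so *yilT* is transcribed.

ON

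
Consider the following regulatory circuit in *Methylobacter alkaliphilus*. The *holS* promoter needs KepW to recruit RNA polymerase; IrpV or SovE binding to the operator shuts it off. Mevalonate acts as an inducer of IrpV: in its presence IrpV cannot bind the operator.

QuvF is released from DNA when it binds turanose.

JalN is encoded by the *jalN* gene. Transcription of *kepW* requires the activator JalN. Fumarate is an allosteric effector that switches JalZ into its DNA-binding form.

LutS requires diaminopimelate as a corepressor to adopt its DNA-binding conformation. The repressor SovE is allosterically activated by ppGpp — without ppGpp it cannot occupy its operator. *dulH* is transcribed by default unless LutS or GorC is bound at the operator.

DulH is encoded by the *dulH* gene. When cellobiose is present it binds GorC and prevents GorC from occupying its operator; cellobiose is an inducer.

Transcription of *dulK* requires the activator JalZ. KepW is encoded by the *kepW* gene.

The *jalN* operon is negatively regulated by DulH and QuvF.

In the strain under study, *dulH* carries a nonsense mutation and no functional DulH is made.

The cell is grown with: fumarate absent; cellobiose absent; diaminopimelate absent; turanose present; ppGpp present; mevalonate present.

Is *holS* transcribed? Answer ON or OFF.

OFF

Mevalonate is present, so IrpV is inactive.
ppGpp is present, so SovE is active.
DulH is non-functional in this strain, so it has no effect.
Turanose is present, so QuvF is inactive.
With no repressor bound, *jalN* is transcribed.
So JalN is produced and active.
No repressor is bound and JalN is active, so *kepW* is transcribed.
So KepW is produced and active.
With repressor SovE bound, *holS* is not transcribed.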